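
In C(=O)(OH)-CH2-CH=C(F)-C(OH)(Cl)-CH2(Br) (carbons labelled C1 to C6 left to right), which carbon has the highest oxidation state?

C1

Tallying each carbon's bonds:
C1: 1C, 3O → 0 + 3 = +3
C2: 2C, 2H → 0 − 2 = -2
C3: 3C, 1H → 0 − 1 = -1
C4: 3C, 1F → 0 + 1 = +1
C5: 2C, 1O, 1Cl → 0 + 1 + 1 = +2
C6: 1C, 2H, 1Br → 0 − 2 + 1 = -1
The most oxidised carbon is C1 at +3.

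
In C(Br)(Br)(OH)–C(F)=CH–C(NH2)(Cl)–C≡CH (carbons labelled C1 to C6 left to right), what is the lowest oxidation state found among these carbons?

Tallying each carbon's bonds:
C1: 1C, 1O, 2Br → 0 + 1 + 2 = +3
C2: 3C, 1F → 0 + 1 = +1
C3: 3C, 1H → 0 − 1 = -1
C4: 2C, 1N, 1Cl → 0 + 1 + 1 = +2
C5: 4C → 0 = 0
C6: 3C, 1H → 0 − 1 = -1
The lowest value is -1.

-1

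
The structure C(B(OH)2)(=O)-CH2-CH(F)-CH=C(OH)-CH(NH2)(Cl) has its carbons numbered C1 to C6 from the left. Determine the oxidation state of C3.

0

Count +1 for every bond to an atom more electronegative than carbon and −1 for every bond to one less electronegative; C–C bonds are 0.
C3 has one bond to C (0), one bond to C (0), one bond to F (+1), one bond to H (-1).
Oxidation state = 0 + 0 + 1 − 1 = 0.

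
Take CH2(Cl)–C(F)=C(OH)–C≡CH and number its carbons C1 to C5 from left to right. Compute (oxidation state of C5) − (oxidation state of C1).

0

C5: 3C, 1H → 0 − 1 = -1
C1: 1C, 2H, 1Cl → 0 − 2 + 1 = -1
Difference: -1 − (-1) = 0.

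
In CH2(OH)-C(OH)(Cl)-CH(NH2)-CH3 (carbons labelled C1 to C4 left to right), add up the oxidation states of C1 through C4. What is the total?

Tallying each carbon's bonds:
C1: 1C, 2H, 1O → 0 − 2 + 1 = -1
C2: 2C, 1O, 1Cl → 0 + 1 + 1 = +2
C3: 2C, 1H, 1N → 0 − 1 + 1 = 0
C4: 1C, 3H → 0 − 3 = -3
Sum = -1 + 2 + 0 − 3 = -2.

-2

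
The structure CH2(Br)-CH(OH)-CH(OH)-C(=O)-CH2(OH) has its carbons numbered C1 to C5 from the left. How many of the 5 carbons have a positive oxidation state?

1

Tallying each carbon's bonds:
C1: 1C, 2H, 1Br → 0 − 2 + 1 = -1
C2: 2C, 1H, 1O → 0 − 1 + 1 = 0
C3: 2C, 1H, 1O → 0 − 1 + 1 = 0
C4: 2C, 2O → 0 + 2 = +2
C5: 1C, 2H, 1O → 0 − 2 + 1 = -1
1 carbon (C4) meets the condition.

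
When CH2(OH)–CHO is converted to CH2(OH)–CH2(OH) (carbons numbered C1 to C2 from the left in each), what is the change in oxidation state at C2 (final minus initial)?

-2

Before: C2 has 1 bond to C, 1 bond to H, 2 bonds to O → oxidation state +1.
After: C2 has 1 bond to C, 2 bonds to H, 1 bond to O → oxidation state -1.
Δ = -1 − (+1) = -2, so this is a reduction at C2.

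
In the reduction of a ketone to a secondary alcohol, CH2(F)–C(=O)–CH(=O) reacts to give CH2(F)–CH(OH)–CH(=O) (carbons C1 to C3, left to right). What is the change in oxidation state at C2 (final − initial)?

-2

Before: C2 has 2 bonds to C, 2 bonds to O → oxidation state +2.
After: C2 has 2 bonds to C, 1 bond to H, 1 bond to O → oxidation state 0.
Δ = 0 − (+2) = -2, so this is a reduction at C2.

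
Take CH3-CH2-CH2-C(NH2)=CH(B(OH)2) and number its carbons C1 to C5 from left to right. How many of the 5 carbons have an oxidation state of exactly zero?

Tallying each carbon's bonds:
C1: 1C, 3H → 0 − 3 = -3
C2: 2C, 2H → 0 − 2 = -2
C3: 2C, 2H → 0 − 2 = -2
C4: 3C, 1N → 0 + 1 = +1
C5: 2C, 1H, 1B → 0 − 1 − 1 = -2
0 carbons meet the condition.

0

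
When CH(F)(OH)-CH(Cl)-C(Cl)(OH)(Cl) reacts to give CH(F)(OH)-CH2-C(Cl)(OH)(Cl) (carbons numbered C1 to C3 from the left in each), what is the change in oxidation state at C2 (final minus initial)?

Before: C2 has 2 bonds to C, 1 bond to H, 1 bond to Cl → oxidation state 0.
After: C2 has 2 bonds to C, 2 bonds to H → oxidation state -2.
Δ = -2 − (0) = -2, so this is a reduction at C2.

-2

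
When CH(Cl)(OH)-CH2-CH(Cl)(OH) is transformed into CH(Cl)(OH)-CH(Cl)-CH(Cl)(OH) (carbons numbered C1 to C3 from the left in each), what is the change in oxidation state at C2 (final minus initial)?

Before: C2 has 2 bonds to C, 2 bonds to H → oxidation state -2.
After: C2 has 2 bonds to C, 1 bond to H, 1 bond to Cl → oxidation state 0.
Δ = 0 − (-2) = +2, so this is an oxidation at C2.

+2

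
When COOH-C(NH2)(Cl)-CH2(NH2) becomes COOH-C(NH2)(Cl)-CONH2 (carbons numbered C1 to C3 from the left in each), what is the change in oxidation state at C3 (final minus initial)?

+4

Before: C3 has 1 bond to C, 2 bonds to H, 1 bond to N → oxidation state -1.
After: C3 has 1 bond to C, 2 bonds to O, 1 bond to N → oxidation state +3.
Δ = +3 − (-1) = +4, so this is an oxidation at C3.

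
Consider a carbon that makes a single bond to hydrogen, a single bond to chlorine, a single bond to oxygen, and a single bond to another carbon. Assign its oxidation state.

The carbon has one bond to C (0), one bond to Cl (+1), one bond to O (+1), one bond to H (-1).
Oxidation state = 0 + 1 + 1 − 1 = +1.

+1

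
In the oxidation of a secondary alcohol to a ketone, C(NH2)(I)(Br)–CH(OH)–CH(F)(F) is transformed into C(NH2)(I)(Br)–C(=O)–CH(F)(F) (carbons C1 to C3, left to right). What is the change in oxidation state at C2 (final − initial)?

+2

Before: C2 has 2 bonds to C, 1 bond to H, 1 bond to O → oxidation state 0.
After: C2 has 2 bonds to C, 2 bonds to O → oxidation state +2.
Δ = +2 − (0) = +2, so this is an oxidation at C2.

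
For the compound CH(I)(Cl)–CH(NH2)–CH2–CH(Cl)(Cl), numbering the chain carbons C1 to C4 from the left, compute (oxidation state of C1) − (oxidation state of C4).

C1: 1C, 1H, 1Cl, 1I → 0 − 1 + 1 + 1 = +1
C4: 1C, 1H, 2Cl → 0 − 1 + 2 = +1
Difference: +1 − (+1) = 0.

0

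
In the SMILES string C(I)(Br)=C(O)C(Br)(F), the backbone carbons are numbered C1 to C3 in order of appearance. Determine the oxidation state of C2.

+1

C2 has a double bond to C (2×0 = 0), one bond to C (0), one bond to O (+1).
Oxidation state = 0 + 0 + 1 = +1.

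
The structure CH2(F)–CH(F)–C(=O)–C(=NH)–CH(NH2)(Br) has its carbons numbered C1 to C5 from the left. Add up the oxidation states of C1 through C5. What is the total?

+4

Tallying each carbon's bonds:
C1: 1C, 2H, 1F → 0 − 2 + 1 = -1
C2: 2C, 1H, 1F → 0 − 1 + 1 = 0
C3: 2C, 2O → 0 + 2 = +2
C4: 2C, 2N → 0 + 2 = +2
C5: 1C, 1H, 1N, 1Br → 0 − 1 + 1 + 1 = +1
Sum = -1 + 0 + 2 + 2 + 1 = +4.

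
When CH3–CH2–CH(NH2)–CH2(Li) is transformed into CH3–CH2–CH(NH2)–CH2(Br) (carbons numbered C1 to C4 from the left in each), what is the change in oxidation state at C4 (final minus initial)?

Before: C4 has 1 bond to C, 2 bonds to H, 1 bond to Li → oxidation state -3.
After: C4 has 1 bond to C, 2 bonds to H, 1 bond to Br → oxidation state -1.
Δ = -1 − (-3) = +2, so this is an oxidation at C4.

+2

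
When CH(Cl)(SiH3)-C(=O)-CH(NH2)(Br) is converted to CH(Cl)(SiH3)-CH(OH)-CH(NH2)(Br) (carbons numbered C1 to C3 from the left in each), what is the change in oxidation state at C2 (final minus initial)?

Before: C2 has 2 bonds to C, 2 bonds to O → oxidation state +2.
After: C2 has 2 bonds to C, 1 bond to H, 1 bond to O → oxidation state 0.
Δ = 0 − (+2) = -2, so this is a reduction at C2.

-2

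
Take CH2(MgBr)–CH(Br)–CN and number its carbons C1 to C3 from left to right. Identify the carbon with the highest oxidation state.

C3

Bonds to more-electronegative neighbours contribute +1 each, bonds to H or metals contribute −1 each, and C–C bonds contribute 0. Tallying each carbon:
C1: 1C, 2H, 1Mg → 0 − 2 − 1 = -3
C2: 2C, 1H, 1Br → 0 − 1 + 1 = 0
C3: 1C, 3N → 0 + 3 = +3
The most oxidised carbon is C3 at +3.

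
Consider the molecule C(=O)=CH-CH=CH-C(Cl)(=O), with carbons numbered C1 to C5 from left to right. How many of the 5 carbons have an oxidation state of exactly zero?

Bonds to more-electronegative neighbours contribute +1 each, bonds to H or metals contribute −1 each, and C–C bonds contribute 0. Tallying each carbon:
C1: 2C, 2O → 0 + 2 = +2
C2: 3C, 1H → 0 − 1 = -1
C3: 3C, 1H → 0 − 1 = -1
C4: 3C, 1H → 0 − 1 = -1
C5: 1C, 2O, 1Cl → 0 + 2 + 1 = +3
0 carbons meet the condition.

0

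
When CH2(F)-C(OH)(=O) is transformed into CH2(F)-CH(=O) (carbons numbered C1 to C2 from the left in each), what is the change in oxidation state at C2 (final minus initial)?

Before: C2 has 1 bond to C, 3 bonds to O → oxidation state +3.
After: C2 has 1 bond to C, 1 bond to H, 2 bonds to O → oxidation state +1.
Δ = +1 − (+3) = -2, so this is a reduction at C2.

-2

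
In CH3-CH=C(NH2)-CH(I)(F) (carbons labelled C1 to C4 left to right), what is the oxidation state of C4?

+1

C4 has one bond to C (0), one bond to I (+1), one bond to F (+1), one bond to H (-1).
Oxidation state = 0 + 1 + 1 − 1 = +1.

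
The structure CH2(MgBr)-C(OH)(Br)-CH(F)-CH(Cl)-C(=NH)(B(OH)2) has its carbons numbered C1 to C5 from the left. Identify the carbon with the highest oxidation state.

Count +1 for every bond to an atom more electronegative than carbon and −1 for every bond to one less electronegative; C–C bonds are 0. Tallying each carbon:
C1: 1C, 2H, 1Mg → 0 − 2 − 1 = -3
C2: 2C, 1O, 1Br → 0 + 1 + 1 = +2
C3: 2C, 1H, 1F → 0 − 1 + 1 = 0
C4: 2C, 1H, 1Cl → 0 − 1 + 1 = 0
C5: 1C, 2N, 1B → 0 + 2 − 1 = +1
The most oxidised carbon is C2 at +2.

C2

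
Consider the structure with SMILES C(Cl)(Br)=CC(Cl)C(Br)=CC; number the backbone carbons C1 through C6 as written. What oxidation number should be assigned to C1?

+2

Bonds to more-electronegative neighbours contribute +1 each, bonds to H or metals contribute −1 each, and C–C bonds contribute 0.
C1 has a double bond to C (2×0 = 0), one bond to Cl (+1), one bond to Br (+1).
Oxidation state = 0 + 1 + 1 = +2.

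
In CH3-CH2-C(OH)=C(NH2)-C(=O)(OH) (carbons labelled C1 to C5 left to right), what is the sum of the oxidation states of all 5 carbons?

Tallying each carbon's bonds:
C1: 1C, 3H → 0 − 3 = -3
C2: 2C, 2H → 0 − 2 = -2
C3: 3C, 1O → 0 + 1 = +1
C4: 3C, 1N → 0 + 1 = +1
C5: 1C, 3O → 0 + 3 = +3
Sum = -3 − 2 + 1 + 1 + 3 = 0.

0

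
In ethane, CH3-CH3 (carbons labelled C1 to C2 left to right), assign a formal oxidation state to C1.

C1 has one bond to H (-1), one bond to H (-1), one bond to H (-1), one bond to C (0).
Oxidation state = -1 − 1 − 1 + 0 = -3.

-3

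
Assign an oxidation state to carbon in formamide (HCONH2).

+2

The carbon has one bond to H (-1), a double bond to O (2×+1 = +2), one bond to N (+1).
Oxidation state = -1 + 2 + 1 = +2.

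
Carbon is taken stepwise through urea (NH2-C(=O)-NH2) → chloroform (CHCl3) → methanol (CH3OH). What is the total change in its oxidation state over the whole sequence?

Carbon oxidation states along the series — urea: +4, chloroform: +2, methanol: -2.
Net change = -2 − (+4) = -6.

-6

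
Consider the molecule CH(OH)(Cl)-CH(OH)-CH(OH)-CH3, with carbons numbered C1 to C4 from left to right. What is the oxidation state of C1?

C1 has one bond to C (0), one bond to O (+1), one bond to Cl (+1), one bond to H (-1).
Oxidation state = 0 + 1 + 1 − 1 = +1.

+1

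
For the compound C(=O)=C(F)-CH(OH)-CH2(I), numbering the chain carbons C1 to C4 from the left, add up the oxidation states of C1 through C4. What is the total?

+2

Tallying each carbon's bonds:
C1: 2C, 2O → 0 + 2 = +2
C2: 3C, 1F → 0 + 1 = +1
C3: 2C, 1H, 1O → 0 − 1 + 1 = 0
C4: 1C, 2H, 1I → 0 − 2 + 1 = -1
Sum = +2 + 1 + 0 − 1 = +2.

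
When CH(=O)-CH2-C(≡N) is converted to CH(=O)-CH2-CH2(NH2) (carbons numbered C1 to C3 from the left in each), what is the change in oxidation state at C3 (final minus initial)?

-4

Before: C3 has 1 bond to C, 3 bonds to N → oxidation state +3.
After: C3 has 1 bond to C, 2 bonds to H, 1 bond to N → oxidation state -1.
Δ = -1 − (+3) = -4, so this is a reduction at C3.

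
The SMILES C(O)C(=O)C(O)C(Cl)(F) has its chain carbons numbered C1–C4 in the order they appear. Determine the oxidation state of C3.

0

Count +1 for every bond to an atom more electronegative than carbon and −1 for every bond to one less electronegative; C–C bonds are 0.
C3 has one bond to C (0), one bond to C (0), one bond to O (+1), one bond to H (-1).
Oxidation state = 0 + 0 + 1 − 1 = 0.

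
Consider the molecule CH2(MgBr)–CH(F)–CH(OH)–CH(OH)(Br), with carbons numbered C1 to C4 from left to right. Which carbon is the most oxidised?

C4

Count +1 for every bond to an atom more electronegative than carbon and −1 for every bond to one less electronegative; C–C bonds are 0. Tallying each carbon:
C1: 1C, 2H, 1Mg → 0 − 2 − 1 = -3
C2: 2C, 1H, 1F → 0 − 1 + 1 = 0
C3: 2C, 1H, 1O → 0 − 1 + 1 = 0
C4: 1C, 1H, 1O, 1Br → 0 − 1 + 1 + 1 = +1
The most oxidised carbon is C4 at +1.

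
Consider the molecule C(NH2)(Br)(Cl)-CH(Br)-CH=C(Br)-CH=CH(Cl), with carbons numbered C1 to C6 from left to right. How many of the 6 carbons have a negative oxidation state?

2

Bonds to more-electronegative neighbours contribute +1 each, bonds to H or metals contribute −1 each, and C–C bonds contribute 0. Tallying each carbon:
C1: 1C, 1N, 1Cl, 1Br → 0 + 1 + 1 + 1 = +3
C2: 2C, 1H, 1Br → 0 − 1 + 1 = 0
C3: 3C, 1H → 0 − 1 = -1
C4: 3C, 1Br → 0 + 1 = +1
C5: 3C, 1H → 0 − 1 = -1
C6: 2C, 1H, 1Cl → 0 − 1 + 1 = 0
2 carbons (C3, C5) meet the condition.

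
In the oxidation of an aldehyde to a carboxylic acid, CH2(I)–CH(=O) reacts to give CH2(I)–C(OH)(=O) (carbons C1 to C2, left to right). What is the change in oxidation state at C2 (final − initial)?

+2

Before: C2 has 1 bond to C, 1 bond to H, 2 bonds to O → oxidation state +1.
After: C2 has 1 bond to C, 3 bonds to O → oxidation state +3.
Δ = +3 − (+1) = +2, so this is an oxidation at C2.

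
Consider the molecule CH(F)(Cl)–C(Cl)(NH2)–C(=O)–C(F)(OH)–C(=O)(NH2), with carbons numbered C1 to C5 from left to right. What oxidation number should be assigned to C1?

C1 has one bond to C (0), one bond to H (-1), one bond to F (+1), one bond to Cl (+1).
Oxidation state = 0 − 1 + 1 + 1 = +1.

+1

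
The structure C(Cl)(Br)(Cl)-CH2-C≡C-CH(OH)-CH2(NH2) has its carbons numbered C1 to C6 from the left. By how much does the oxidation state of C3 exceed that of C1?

-3

C3: 4C → 0 = 0
C1: 1C, 2Cl, 1Br → 0 + 2 + 1 = +3
Difference: 0 − (+3) = -3.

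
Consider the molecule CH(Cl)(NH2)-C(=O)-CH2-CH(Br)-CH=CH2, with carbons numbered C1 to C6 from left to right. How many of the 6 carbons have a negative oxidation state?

3

Bonds to more-electronegative neighbours contribute +1 each, bonds to H or metals contribute −1 each, and C–C bonds contribute 0. Tallying each carbon:
C1: 1C, 1H, 1N, 1Cl → 0 − 1 + 1 + 1 = +1
C2: 2C, 2O → 0 + 2 = +2
C3: 2C, 2H → 0 − 2 = -2
C4: 2C, 1H, 1Br → 0 − 1 + 1 = 0
C5: 3C, 1H → 0 − 1 = -1
C6: 2C, 2H → 0 − 2 = -2
3 carbons (C3, C5, C6) meet the condition.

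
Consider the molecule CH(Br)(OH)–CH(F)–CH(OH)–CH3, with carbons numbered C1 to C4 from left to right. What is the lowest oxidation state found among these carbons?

Tallying each carbon's bonds:
C1: 1C, 1H, 1O, 1Br → 0 − 1 + 1 + 1 = +1
C2: 2C, 1H, 1F → 0 − 1 + 1 = 0
C3: 2C, 1H, 1O → 0 − 1 + 1 = 0
C4: 1C, 3H → 0 − 3 = -3
The lowest value is -3.

-3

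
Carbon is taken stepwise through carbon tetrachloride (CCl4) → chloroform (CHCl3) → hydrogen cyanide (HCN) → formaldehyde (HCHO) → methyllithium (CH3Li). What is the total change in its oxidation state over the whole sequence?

Carbon oxidation states along the series — carbon tetrachloride: +4, chloroform: +2, hydrogen cyanide: +2, formaldehyde: 0, methyllithium: -4.
Net change = -4 − (+4) = -8.

-8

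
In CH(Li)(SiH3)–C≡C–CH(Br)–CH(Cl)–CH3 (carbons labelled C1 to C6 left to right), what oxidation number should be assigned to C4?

C4 has one bond to C (0), one bond to C (0), one bond to H (-1), one bond to Br (+1).
Oxidation state = 0 + 0 − 1 + 1 = 0.

0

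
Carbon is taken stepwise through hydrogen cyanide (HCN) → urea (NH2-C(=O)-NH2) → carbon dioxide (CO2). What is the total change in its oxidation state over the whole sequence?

Carbon oxidation states along the series — hydrogen cyanide: +2, urea: +4, carbon dioxide: +4.
Net change = +4 − (+2) = +2.

+2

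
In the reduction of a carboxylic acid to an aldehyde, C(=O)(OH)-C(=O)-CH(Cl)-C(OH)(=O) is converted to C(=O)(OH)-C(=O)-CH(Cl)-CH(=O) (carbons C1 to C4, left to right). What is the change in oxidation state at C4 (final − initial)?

Before: C4 has 1 bond to C, 3 bonds to O → oxidation state +3.
After: C4 has 1 bond to C, 1 bond to H, 2 bonds to O → oxidation state +1.
Δ = +1 − (+3) = -2, so this is a reduction at C4.

-2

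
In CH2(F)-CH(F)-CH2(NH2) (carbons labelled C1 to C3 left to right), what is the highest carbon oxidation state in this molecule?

Each bond to a more electronegative atom (O, N, halogen) counts +1, each bond to a less electronegative atom (H, metal, B, Si) counts −1, and each C–C bond counts 0. Tallying each carbon:
C1: 1C, 2H, 1F → 0 − 2 + 1 = -1
C2: 2C, 1H, 1F → 0 − 1 + 1 = 0
C3: 1C, 2H, 1N → 0 − 2 + 1 = -1
The highest value is 0.

0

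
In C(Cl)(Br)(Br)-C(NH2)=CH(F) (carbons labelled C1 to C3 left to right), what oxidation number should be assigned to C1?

+3

C1 has one bond to C (0), one bond to Cl (+1), one bond to Br (+1), one bond to Br (+1).
Oxidation state = 0 + 1 + 1 + 1 = +3.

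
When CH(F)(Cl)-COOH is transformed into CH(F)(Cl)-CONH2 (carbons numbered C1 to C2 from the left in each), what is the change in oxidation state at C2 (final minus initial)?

0

Before: C2 has 1 bond to C, 3 bonds to O → oxidation state +3.
After: C2 has 1 bond to C, 2 bonds to O, 1 bond to N → oxidation state +3.
Δ = +3 − (+3) = 0, so no net redox change at C2.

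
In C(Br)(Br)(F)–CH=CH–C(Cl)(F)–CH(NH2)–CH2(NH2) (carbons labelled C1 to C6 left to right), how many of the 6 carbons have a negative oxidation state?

3

Tallying each carbon's bonds:
C1: 1C, 1F, 2Br → 0 + 1 + 2 = +3
C2: 3C, 1H → 0 − 1 = -1
C3: 3C, 1H → 0 − 1 = -1
C4: 2C, 1F, 1Cl → 0 + 1 + 1 = +2
C5: 2C, 1H, 1N → 0 − 1 + 1 = 0
C6: 1C, 2H, 1N → 0 − 2 + 1 = -1
3 carbons (C2, C3, C6) meet the condition.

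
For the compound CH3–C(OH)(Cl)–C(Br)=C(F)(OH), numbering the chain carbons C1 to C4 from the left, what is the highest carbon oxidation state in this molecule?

Tallying each carbon's bonds:
C1: 1C, 3H → 0 − 3 = -3
C2: 2C, 1O, 1Cl → 0 + 1 + 1 = +2
C3: 3C, 1Br → 0 + 1 = +1
C4: 2C, 1O, 1F → 0 + 1 + 1 = +2
The highest value is +2.

+2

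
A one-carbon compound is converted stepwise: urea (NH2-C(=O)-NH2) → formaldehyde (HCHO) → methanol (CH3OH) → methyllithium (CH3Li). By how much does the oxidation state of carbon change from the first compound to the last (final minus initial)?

-8

Carbon oxidation states along the series — urea: +4, formaldehyde: 0, methanol: -2, methyllithium: -4.
Net change = -4 − (+4) = -8.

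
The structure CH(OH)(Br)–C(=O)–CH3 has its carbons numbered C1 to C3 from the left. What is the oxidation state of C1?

C1 has one bond to C (0), one bond to O (+1), one bond to H (-1), one bond to Br (+1).
Oxidation state = 0 + 1 − 1 + 1 = +1.

+1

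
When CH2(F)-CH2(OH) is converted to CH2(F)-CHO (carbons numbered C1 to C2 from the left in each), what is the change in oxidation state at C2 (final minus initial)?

+2

Before: C2 has 1 bond to C, 2 bonds to H, 1 bond to O → oxidation state -1.
After: C2 has 1 bond to C, 1 bond to H, 2 bonds to O → oxidation state +1.
Δ = +1 − (-1) = +2, so this is an oxidation at C2.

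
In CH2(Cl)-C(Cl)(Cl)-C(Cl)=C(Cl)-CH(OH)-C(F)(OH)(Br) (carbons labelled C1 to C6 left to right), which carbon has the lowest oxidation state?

Tallying each carbon's bonds:
C1: 1C, 2H, 1Cl → 0 − 2 + 1 = -1
C2: 2C, 2Cl → 0 + 2 = +2
C3: 3C, 1Cl → 0 + 1 = +1
C4: 3C, 1Cl → 0 + 1 = +1
C5: 2C, 1H, 1O → 0 − 1 + 1 = 0
C6: 1C, 1O, 1F, 1Br → 0 + 1 + 1 + 1 = +3
The most reduced carbon is C1 at -1.

C1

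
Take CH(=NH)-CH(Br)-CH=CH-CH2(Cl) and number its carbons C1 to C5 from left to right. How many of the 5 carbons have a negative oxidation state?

3

Each bond to a more electronegative atom (O, N, halogen) counts +1, each bond to a less electronegative atom (H, metal, B, Si) counts −1, and each C–C bond counts 0. Tallying each carbon:
C1: 1C, 1H, 2N → 0 − 1 + 2 = +1
C2: 2C, 1H, 1Br → 0 − 1 + 1 = 0
C3: 3C, 1H → 0 − 1 = -1
C4: 3C, 1H → 0 − 1 = -1
C5: 1C, 2H, 1Cl → 0 − 2 + 1 = -1
3 carbons (C3, C4, C5) meet the condition.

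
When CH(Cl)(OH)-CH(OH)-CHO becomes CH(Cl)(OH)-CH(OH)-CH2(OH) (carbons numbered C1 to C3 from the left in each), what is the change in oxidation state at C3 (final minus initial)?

-2

Before: C3 has 1 bond to C, 1 bond to H, 2 bonds to O → oxidation state +1.
After: C3 has 1 bond to C, 2 bonds to H, 1 bond to O → oxidation state -1.
Δ = -1 − (+1) = -2, so this is a reduction at C3.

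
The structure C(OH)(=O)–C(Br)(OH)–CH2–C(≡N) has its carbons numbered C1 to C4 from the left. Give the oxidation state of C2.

+2

Count +1 for every bond to an atom more electronegative than carbon and −1 for every bond to one less electronegative; C–C bonds are 0.
C2 has one bond to C (0), one bond to C (0), one bond to Br (+1), one bond to O (+1).
Oxidation state = 0 + 0 + 1 + 1 = +2.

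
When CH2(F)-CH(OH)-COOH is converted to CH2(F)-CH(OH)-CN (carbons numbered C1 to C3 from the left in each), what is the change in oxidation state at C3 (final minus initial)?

Before: C3 has 1 bond to C, 3 bonds to O → oxidation state +3.
After: C3 has 1 bond to C, 3 bonds to N → oxidation state +3.
Δ = +3 − (+3) = 0, so no net redox change at C3.

0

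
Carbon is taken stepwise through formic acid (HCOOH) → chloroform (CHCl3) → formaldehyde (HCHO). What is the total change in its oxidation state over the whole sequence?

Carbon oxidation states along the series — formic acid: +2, chloroform: +2, formaldehyde: 0.
Net change = 0 − (+2) = -2.

-2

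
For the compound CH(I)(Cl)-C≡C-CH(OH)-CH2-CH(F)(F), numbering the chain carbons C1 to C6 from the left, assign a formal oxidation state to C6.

C6 has one bond to C (0), one bond to F (+1), one bond to F (+1), one bond to H (-1).
Oxidation state = 0 + 1 + 1 − 1 = +1.

+1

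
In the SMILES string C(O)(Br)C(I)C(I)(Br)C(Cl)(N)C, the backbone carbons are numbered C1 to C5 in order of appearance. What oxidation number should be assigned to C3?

+2

C3 has one bond to C (0), one bond to C (0), one bond to I (+1), one bond to Br (+1).
Oxidation state = 0 + 0 + 1 + 1 = +2.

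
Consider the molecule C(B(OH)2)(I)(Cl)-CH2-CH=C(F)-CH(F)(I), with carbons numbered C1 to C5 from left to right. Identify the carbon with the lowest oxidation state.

Tallying each carbon's bonds:
C1: 1C, 1Cl, 1I, 1B → 0 + 1 + 1 − 1 = +1
C2: 2C, 2H → 0 − 2 = -2
C3: 3C, 1H → 0 − 1 = -1
C4: 3C, 1F → 0 + 1 = +1
C5: 1C, 1H, 1F, 1I → 0 − 1 + 1 + 1 = +1
The most reduced carbon is C2 at -2.

C2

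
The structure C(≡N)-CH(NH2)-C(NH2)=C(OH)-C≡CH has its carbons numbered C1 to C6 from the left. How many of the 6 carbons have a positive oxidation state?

3

Tallying each carbon's bonds:
C1: 1C, 3N → 0 + 3 = +3
C2: 2C, 1H, 1N → 0 − 1 + 1 = 0
C3: 3C, 1N → 0 + 1 = +1
C4: 3C, 1O → 0 + 1 = +1
C5: 4C → 0 = 0
C6: 3C, 1H → 0 − 1 = -1
3 carbons (C1, C3, C4) meet the condition.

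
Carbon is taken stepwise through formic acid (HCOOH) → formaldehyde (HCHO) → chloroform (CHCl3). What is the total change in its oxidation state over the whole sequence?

Carbon oxidation states along the series — formic acid: +2, formaldehyde: 0, chloroform: +2.
Net change = +2 − (+2) = 0.

0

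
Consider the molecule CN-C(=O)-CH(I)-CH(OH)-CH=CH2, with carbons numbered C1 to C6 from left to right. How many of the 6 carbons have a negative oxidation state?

Tallying each carbon's bonds:
C1: 1C, 3N → 0 + 3 = +3
C2: 2C, 2O → 0 + 2 = +2
C3: 2C, 1H, 1I → 0 − 1 + 1 = 0
C4: 2C, 1H, 1O → 0 − 1 + 1 = 0
C5: 3C, 1H → 0 − 1 = -1
C6: 2C, 2H → 0 − 2 = -2
2 carbons (C5, C6) meet the condition.

2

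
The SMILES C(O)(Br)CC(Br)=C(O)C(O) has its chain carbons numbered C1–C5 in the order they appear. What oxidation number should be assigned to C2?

-2

C2 has one bond to C (0), one bond to C (0), one bond to H (-1), one bond to H (-1).
Oxidation state = 0 + 0 − 1 − 1 = -2.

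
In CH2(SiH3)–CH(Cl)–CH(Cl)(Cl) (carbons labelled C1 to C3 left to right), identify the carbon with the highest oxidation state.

Count +1 for every bond to an atom more electronegative than carbon and −1 for every bond to one less electronegative; C–C bonds are 0. Tallying each carbon:
C1: 1C, 2H, 1Si → 0 − 2 − 1 = -3
C2: 2C, 1H, 1Cl → 0 − 1 + 1 = 0
C3: 1C, 1H, 2Cl → 0 − 1 + 2 = +1
The most oxidised carbon is C3 at +1.

C3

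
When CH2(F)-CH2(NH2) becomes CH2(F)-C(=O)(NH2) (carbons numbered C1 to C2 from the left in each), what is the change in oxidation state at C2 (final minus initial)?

Before: C2 has 1 bond to C, 2 bonds to H, 1 bond to N → oxidation state -1.
After: C2 has 1 bond to C, 2 bonds to O, 1 bond to N → oxidation state +3.
Δ = +3 − (-1) = +4, so this is an oxidation at C2.

+4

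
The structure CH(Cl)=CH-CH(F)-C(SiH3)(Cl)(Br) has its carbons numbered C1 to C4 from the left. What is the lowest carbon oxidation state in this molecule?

-1

Tallying each carbon's bonds:
C1: 2C, 1H, 1Cl → 0 − 1 + 1 = 0
C2: 3C, 1H → 0 − 1 = -1
C3: 2C, 1H, 1F → 0 − 1 + 1 = 0
C4: 1C, 1Cl, 1Br, 1Si → 0 + 1 + 1 − 1 = +1
The lowest value is -1.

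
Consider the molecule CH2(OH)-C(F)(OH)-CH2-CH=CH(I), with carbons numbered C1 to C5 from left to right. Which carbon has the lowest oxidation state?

Each bond to a more electronegative atom (O, N, halogen) counts +1, each bond to a less electronegative atom (H, metal, B, Si) counts −1, and each C–C bond counts 0. Tallying each carbon:
C1: 1C, 2H, 1O → 0 − 2 + 1 = -1
C2: 2C, 1O, 1F → 0 + 1 + 1 = +2
C3: 2C, 2H → 0 − 2 = -2
C4: 3C, 1H → 0 − 1 = -1
C5: 2C, 1H, 1I → 0 − 1 + 1 = 0
The most reduced carbon is C3 at -2.

C3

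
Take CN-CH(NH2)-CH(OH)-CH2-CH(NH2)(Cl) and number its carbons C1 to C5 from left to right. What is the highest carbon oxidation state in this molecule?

Tallying each carbon's bonds:
C1: 1C, 3N → 0 + 3 = +3
C2: 2C, 1H, 1N → 0 − 1 + 1 = 0
C3: 2C, 1H, 1O → 0 − 1 + 1 = 0
C4: 2C, 2H → 0 − 2 = -2
C5: 1C, 1H, 1N, 1Cl → 0 − 1 + 1 + 1 = +1
The highest value is +3.

+3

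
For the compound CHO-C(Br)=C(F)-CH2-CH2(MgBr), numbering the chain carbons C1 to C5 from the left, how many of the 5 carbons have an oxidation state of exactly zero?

0

Tallying each carbon's bonds:
C1: 1C, 1H, 2O → 0 − 1 + 2 = +1
C2: 3C, 1Br → 0 + 1 = +1
C3: 3C, 1F → 0 + 1 = +1
C4: 2C, 2H → 0 − 2 = -2
C5: 1C, 2H, 1Mg → 0 − 2 − 1 = -3
0 carbons meet the condition.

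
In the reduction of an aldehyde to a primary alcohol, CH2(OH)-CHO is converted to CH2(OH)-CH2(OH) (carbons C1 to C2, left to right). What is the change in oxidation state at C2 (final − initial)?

Before: C2 has 1 bond to C, 1 bond to H, 2 bonds to O → oxidation state +1.
After: C2 has 1 bond to C, 2 bonds to H, 1 bond to O → oxidation state -1.
Δ = -1 − (+1) = -2, so this is a reduction at C2.

-2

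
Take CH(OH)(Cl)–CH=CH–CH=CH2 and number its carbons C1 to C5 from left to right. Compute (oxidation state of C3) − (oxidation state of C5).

+1

C3: 3C, 1H → 0 − 1 = -1
C5: 2C, 2H → 0 − 2 = -2
Difference: -1 − (-2) = +1.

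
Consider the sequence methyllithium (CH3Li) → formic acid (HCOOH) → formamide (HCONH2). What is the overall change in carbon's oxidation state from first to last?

Carbon oxidation states along the series — methyllithium: -4, formic acid: +2, formamide: +2.
Net change = +2 − (-4) = +6.

+6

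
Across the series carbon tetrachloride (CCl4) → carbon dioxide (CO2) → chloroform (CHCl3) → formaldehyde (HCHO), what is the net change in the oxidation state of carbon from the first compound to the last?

-4

Carbon oxidation states along the series — carbon tetrachloride: +4, carbon dioxide: +4, chloroform: +2, formaldehyde: 0.
Net change = 0 − (+4) = -4.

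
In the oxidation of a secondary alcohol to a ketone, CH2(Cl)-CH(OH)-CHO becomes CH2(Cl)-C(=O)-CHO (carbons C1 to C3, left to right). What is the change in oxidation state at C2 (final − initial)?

+2

Before: C2 has 2 bonds to C, 1 bond to H, 1 bond to O → oxidation state 0.
After: C2 has 2 bonds to C, 2 bonds to O → oxidation state +2.
Δ = +2 − (0) = +2, so this is an oxidation at C2.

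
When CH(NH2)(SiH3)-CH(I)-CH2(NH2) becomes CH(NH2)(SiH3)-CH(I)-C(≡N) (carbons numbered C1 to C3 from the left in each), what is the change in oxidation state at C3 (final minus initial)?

+4

Before: C3 has 1 bond to C, 2 bonds to H, 1 bond to N → oxidation state -1.
After: C3 has 1 bond to C, 3 bonds to N → oxidation state +3.
Δ = +3 − (-1) = +4, so this is an oxidation at C3.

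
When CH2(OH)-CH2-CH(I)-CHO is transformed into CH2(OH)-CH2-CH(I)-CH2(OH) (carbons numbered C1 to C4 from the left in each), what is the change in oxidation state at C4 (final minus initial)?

-2

Before: C4 has 1 bond to C, 1 bond to H, 2 bonds to O → oxidation state +1.
After: C4 has 1 bond to C, 2 bonds to H, 1 bond to O → oxidation state -1.
Δ = -1 − (+1) = -2, so this is a reduction at C4.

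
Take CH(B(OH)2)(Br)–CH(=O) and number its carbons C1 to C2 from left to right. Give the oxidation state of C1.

C1 has one bond to C (0), one bond to B (-1), one bond to Br (+1), one bond to H (-1).
Oxidation state = 0 − 1 + 1 − 1 = -1.

-1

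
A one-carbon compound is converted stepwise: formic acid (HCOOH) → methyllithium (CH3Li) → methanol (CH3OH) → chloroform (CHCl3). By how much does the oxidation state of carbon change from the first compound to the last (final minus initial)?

0

Carbon oxidation states along the series — formic acid: +2, methyllithium: -4, methanol: -2, chloroform: +2.
Net change = +2 − (+2) = 0.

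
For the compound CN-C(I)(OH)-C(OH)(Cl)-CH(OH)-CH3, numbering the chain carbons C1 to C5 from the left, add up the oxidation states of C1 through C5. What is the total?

Tallying each carbon's bonds:
C1: 1C, 3N → 0 + 3 = +3
C2: 2C, 1O, 1I → 0 + 1 + 1 = +2
C3: 2C, 1O, 1Cl → 0 + 1 + 1 = +2
C4: 2C, 1H, 1O → 0 − 1 + 1 = 0
C5: 1C, 3H → 0 − 3 = -3
Sum = +3 + 2 + 2 + 0 − 3 = +4.

+4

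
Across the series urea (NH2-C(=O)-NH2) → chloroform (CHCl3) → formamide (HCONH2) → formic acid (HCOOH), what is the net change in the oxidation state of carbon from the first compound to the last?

Carbon oxidation states along the series — urea: +4, chloroform: +2, formamide: +2, formic acid: +2.
Net change = +2 − (+4) = -2.

-2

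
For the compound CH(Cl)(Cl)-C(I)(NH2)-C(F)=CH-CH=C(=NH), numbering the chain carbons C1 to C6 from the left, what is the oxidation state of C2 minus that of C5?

+3

C2: 2C, 1N, 1I → 0 + 1 + 1 = +2
C5: 3C, 1H → 0 − 1 = -1
Difference: +2 − (-1) = +3.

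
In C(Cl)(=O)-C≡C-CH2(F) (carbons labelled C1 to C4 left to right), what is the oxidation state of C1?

Each bond to a more electronegative atom (O, N, halogen) counts +1, each bond to a less electronegative atom (H, metal, B, Si) counts −1, and each C–C bond counts 0.
C1 has one bond to C (0), one bond to Cl (+1), a double bond to O (2×+1 = +2).
Oxidation state = 0 + 1 + 2 = +3.

+3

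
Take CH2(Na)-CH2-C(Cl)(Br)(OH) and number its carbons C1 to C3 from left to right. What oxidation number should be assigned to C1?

-3

Bonds to more-electronegative neighbours contribute +1 each, bonds to H or metals contribute −1 each, and C–C bonds contribute 0.
C1 has one bond to C (0), one bond to H (-1), one bond to Na (-1), one bond to H (-1).
Oxidation state = 0 − 1 − 1 − 1 = -3.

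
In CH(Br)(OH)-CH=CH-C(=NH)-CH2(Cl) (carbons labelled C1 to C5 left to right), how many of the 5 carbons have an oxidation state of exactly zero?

Tallying each carbon's bonds:
C1: 1C, 1H, 1O, 1Br → 0 − 1 + 1 + 1 = +1
C2: 3C, 1H → 0 − 1 = -1
C3: 3C, 1H → 0 − 1 = -1
C4: 2C, 2N → 0 + 2 = +2
C5: 1C, 2H, 1Cl → 0 − 2 + 1 = -1
0 carbons meet the condition.

0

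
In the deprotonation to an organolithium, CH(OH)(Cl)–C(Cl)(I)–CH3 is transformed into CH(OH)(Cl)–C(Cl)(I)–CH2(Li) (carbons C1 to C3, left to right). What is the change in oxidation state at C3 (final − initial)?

0

Before: C3 has 1 bond to C, 3 bonds to H → oxidation state -3.
After: C3 has 1 bond to C, 2 bonds to H, 1 bond to Li → oxidation state -3.
Δ = -3 − (-3) = 0, so no net redox change at C3.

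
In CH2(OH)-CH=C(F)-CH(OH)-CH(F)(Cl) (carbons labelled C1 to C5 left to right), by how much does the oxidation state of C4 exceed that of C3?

-1

C4: 2C, 1H, 1O → 0 − 1 + 1 = 0
C3: 3C, 1F → 0 + 1 = +1
Difference: 0 − (+1) = -1.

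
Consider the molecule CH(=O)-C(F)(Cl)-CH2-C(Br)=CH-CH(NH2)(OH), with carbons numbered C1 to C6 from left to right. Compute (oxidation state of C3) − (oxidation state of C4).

-3

C3: 2C, 2H → 0 − 2 = -2
C4: 3C, 1Br → 0 + 1 = +1
Difference: -2 − (+1) = -3.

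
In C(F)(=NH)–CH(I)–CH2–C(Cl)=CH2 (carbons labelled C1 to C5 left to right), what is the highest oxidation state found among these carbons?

Assign +1 per bond to O/N/halogen, −1 per bond to H or an electropositive element, and 0 per bond to carbon. Tallying each carbon:
C1: 1C, 2N, 1F → 0 + 2 + 1 = +3
C2: 2C, 1H, 1I → 0 − 1 + 1 = 0
C3: 2C, 2H → 0 − 2 = -2
C4: 3C, 1Cl → 0 + 1 = +1
C5: 2C, 2H → 0 − 2 = -2
The highest value is +3.

+3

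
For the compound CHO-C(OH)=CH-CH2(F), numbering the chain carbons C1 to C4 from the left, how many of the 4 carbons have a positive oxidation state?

Each bond to a more electronegative atom (O, N, halogen) counts +1, each bond to a less electronegative atom (H, metal, B, Si) counts −1, and each C–C bond counts 0. Tallying each carbon:
C1: 1C, 1H, 2O → 0 − 1 + 2 = +1
C2: 3C, 1O → 0 + 1 = +1
C3: 3C, 1H → 0 − 1 = -1
C4: 1C, 2H, 1F → 0 − 2 + 1 = -1
2 carbons (C1, C2) meet the condition.

2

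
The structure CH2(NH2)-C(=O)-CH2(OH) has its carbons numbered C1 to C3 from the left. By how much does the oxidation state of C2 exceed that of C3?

+3

C2: 2C, 2O → 0 + 2 = +2
C3: 1C, 2H, 1O → 0 − 2 + 1 = -1
Difference: +2 − (-1) = +3.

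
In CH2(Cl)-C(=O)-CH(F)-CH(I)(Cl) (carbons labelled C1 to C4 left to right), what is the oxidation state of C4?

+1

C4 has one bond to C (0), one bond to H (-1), one bond to I (+1), one bond to Cl (+1).
Oxidation state = 0 − 1 + 1 + 1 = +1.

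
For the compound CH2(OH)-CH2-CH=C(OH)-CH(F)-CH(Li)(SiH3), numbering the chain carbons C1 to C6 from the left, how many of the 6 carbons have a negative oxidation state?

Count +1 for every bond to an atom more electronegative than carbon and −1 for every bond to one less electronegative; C–C bonds are 0. Tallying each carbon:
C1: 1C, 2H, 1O → 0 − 2 + 1 = -1
C2: 2C, 2H → 0 − 2 = -2
C3: 3C, 1H → 0 − 1 = -1
C4: 3C, 1O → 0 + 1 = +1
C5: 2C, 1H, 1F → 0 − 1 + 1 = 0
C6: 1C, 1H, 1Li, 1Si → 0 − 1 − 1 − 1 = -3
4 carbons (C1, C2, C3, C6) meet the condition.

4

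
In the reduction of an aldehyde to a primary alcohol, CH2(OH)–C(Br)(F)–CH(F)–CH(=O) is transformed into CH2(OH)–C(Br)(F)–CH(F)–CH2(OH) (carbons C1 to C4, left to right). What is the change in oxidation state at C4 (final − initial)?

Before: C4 has 1 bond to C, 1 bond to H, 2 bonds to O → oxidation state +1.
After: C4 has 1 bond to C, 2 bonds to H, 1 bond to O → oxidation state -1.
Δ = -1 − (+1) = -2, so this is a reduction at C4.

-2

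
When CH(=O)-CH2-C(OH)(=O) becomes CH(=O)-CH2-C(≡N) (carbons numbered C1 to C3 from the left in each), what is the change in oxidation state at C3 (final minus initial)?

Before: C3 has 1 bond to C, 3 bonds to O → oxidation state +3.
After: C3 has 1 bond to C, 3 bonds to N → oxidation state +3.
Δ = +3 − (+3) = 0, so no net redox change at C3.

0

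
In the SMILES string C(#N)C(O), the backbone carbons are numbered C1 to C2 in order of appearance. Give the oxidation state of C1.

Assign +1 per bond to O/N/halogen, −1 per bond to H or an electropositive element, and 0 per bond to carbon.
C1 has one bond to C (0), a triple bond to N (3×+1 = +3).
Oxidation state = 0 + 3 = +3.

+3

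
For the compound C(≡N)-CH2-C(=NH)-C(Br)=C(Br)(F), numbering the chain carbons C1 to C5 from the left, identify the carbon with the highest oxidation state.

C1

Bonds to more-electronegative neighbours contribute +1 each, bonds to H or metals contribute −1 each, and C–C bonds contribute 0. Tallying each carbon:
C1: 1C, 3N → 0 + 3 = +3
C2: 2C, 2H → 0 − 2 = -2
C3: 2C, 2N → 0 + 2 = +2
C4: 3C, 1Br → 0 + 1 = +1
C5: 2C, 1F, 1Br → 0 + 1 + 1 = +2
The most oxidised carbon is C1 at +3.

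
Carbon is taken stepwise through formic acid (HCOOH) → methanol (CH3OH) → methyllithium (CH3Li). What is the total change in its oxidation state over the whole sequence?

Carbon oxidation states along the series — formic acid: +2, methanol: -2, methyllithium: -4.
Net change = -4 − (+2) = -6.

-6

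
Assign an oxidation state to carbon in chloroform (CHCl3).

The carbon has one bond to H (-1), one bond to Cl (+1), one bond to Cl (+1), one bond to Cl (+1).
Oxidation state = -1 + 1 + 1 + 1 = +2.

+2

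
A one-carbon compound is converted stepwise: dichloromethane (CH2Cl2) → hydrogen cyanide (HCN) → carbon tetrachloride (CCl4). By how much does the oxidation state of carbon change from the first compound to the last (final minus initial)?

+4

Carbon oxidation states along the series — dichloromethane: 0, hydrogen cyanide: +2, carbon tetrachloride: +4.
Net change = +4 − (0) = +4.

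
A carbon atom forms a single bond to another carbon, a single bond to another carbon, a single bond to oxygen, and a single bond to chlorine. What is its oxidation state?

+2

Assign +1 per bond to O/N/halogen, −1 per bond to H or an electropositive element, and 0 per bond to carbon.
The carbon has one bond to C (0), one bond to C (0), one bond to O (+1), one bond to Cl (+1).
Oxidation state = 0 + 0 + 1 + 1 = +2.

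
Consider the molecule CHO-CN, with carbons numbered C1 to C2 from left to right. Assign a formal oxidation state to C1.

C1 has one bond to C (0), a double bond to O (2×+1 = +2), one bond to H (-1).
Oxidation state = 0 + 2 − 1 = +1.

+1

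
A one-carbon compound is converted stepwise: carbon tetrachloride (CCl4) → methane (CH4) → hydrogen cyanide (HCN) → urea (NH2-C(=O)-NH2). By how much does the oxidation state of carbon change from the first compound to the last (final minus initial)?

0

Carbon oxidation states along the series — carbon tetrachloride: +4, methane: -4, hydrogen cyanide: +2, urea: +4.
Net change = +4 − (+4) = 0.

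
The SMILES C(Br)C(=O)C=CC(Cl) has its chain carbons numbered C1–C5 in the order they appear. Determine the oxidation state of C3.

C3 has one bond to C (0), a double bond to C (2×0 = 0), one bond to H (-1).
Oxidation state = 0 + 0 − 1 = -1.

-1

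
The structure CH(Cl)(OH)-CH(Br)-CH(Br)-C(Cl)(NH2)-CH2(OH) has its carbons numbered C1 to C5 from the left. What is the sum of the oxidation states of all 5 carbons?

Bonds to more-electronegative neighbours contribute +1 each, bonds to H or metals contribute −1 each, and C–C bonds contribute 0. Tallying each carbon:
C1: 1C, 1H, 1O, 1Cl → 0 − 1 + 1 + 1 = +1
C2: 2C, 1H, 1Br → 0 − 1 + 1 = 0
C3: 2C, 1H, 1Br → 0 − 1 + 1 = 0
C4: 2C, 1N, 1Cl → 0 + 1 + 1 = +2
C5: 1C, 2H, 1O → 0 − 2 + 1 = -1
Sum = +1 + 0 + 0 + 2 − 1 = +2.

+2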